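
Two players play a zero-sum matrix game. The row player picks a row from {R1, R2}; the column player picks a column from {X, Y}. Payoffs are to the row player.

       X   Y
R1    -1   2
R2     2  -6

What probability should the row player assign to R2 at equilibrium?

Row minima: R1 → -1, R2 → -6; maximin = -1.
Column maxima: X → 2, Y → 2; minimax = 2.
-1 ≠ 2, so there is no saddle point; optimal play is mixed.
Let the row player play R1 with probability p. Expected payoff against X: (-1)p + 2(1−p) = −3p + 2; against Y: 2p + (-6)(1−p) = 8p − 6.
Setting these equal: −3p + 2 = 8p − 6 ⇒ −11p = -8 ⇒ p = 8/11, and the value is (-3)·(8/11) + 2 = -2/11.
For the column player: with q = P(X), equating R1's and R2's payoffs gives −3q + 2 = 8q − 6 ⇒ q = 8/11.

3/11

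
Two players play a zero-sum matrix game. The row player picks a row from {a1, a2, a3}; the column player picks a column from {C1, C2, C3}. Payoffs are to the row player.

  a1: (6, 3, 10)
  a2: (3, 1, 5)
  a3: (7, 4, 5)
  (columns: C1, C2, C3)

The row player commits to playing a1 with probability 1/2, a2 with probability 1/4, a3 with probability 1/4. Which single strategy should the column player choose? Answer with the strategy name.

C2

If the column player plays C1, the row player's expected payoff is (1/2)·6 + (1/4)·3 + (1/4)·7 = 11/2.
If the column player plays C2, the row player's expected payoff is (1/2)·3 + (1/4)·1 + (1/4)·4 = 11/4.
If the column player plays C3, the row player's expected payoff is (1/2)·10 + (1/4)·5 + (1/4)·5 = 15/2.
The column player minimizes the row player's payoff; the smallest is 11/4, so the best response is C2.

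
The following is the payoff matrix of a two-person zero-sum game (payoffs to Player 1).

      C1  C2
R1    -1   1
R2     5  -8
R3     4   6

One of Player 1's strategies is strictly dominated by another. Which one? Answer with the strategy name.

R3 gives a strictly higher payoff than R1 against every column: 4 > -1, 6 > 1.
So R1 is strictly dominated and Player 1 never plays it.

R1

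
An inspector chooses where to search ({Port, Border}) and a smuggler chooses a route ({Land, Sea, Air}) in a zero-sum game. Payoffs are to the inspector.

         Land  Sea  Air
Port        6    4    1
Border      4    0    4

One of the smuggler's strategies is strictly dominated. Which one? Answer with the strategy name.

Land

Sea holds the inspector's payoff strictly below Land in every row: 4 < 6, 0 < 4.
So Land is strictly dominated for the smuggler.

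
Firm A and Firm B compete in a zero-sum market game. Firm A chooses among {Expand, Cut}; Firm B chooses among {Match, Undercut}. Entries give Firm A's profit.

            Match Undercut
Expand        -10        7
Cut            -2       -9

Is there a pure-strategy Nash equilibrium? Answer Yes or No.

No

Row minima: Expand → -10, Cut → -9; maximin = -9.
Column maxima: Match → -2, Undercut → 7; minimax = -2.
-9 ≠ -2, so no pure-strategy equilibrium exists.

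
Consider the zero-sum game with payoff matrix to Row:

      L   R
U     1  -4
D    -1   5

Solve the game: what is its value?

Row minima: U → -4, D → -1; maximin = -1.
Column maxima: L → 1, R → 5; minimax = 1.
-1 ≠ 1, so there is no saddle point; optimal play is mixed.
Let Row play U with probability p. Expected payoff against L: 1p + (-1)(1−p) = 2p − 1; against R: (-4)p + 5(1−p) = −9p + 5.
Setting these equal: 2p − 1 = −9p + 5 ⇒ 11p = 6 ⇒ p = 6/11, and the value is (2)·(6/11) − 1 = 1/11.
For Column: with q = P(L), equating U's and D's payoffs gives 5q − 4 = −6q + 5 ⇒ q = 9/11.

1/11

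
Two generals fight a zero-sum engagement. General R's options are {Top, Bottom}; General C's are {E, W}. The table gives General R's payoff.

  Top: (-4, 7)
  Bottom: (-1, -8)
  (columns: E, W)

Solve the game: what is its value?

-13/6

Row minima: Top → -4, Bottom → -8; maximin = -4.
Column maxima: E → -1, W → 7; minimax = -1.
-4 ≠ -1, so there is no saddle point; optimal play is mixed.
Let General R play Top with probability p. Expected payoff against E: (-4)p + (-1)(1−p) = −3p − 1; against W: 7p + (-8)(1−p) = 15p − 8.
Setting these equal: −3p − 1 = 15p − 8 ⇒ −18p = -7 ⇒ p = 7/18, and the value is (-3)·(7/18) − 1 = -13/6.
For General C: with q = P(E), equating Top's and Bottom's payoffs gives −11q + 7 = 7q − 8 ⇒ q = 5/6.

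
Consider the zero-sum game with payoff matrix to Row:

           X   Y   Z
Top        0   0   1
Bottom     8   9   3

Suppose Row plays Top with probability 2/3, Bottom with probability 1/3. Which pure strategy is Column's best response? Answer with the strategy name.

Z

If Column plays X, Row's expected payoff is (2/3)·0 + (1/3)·8 = 8/3.
If Column plays Y, Row's expected payoff is (2/3)·0 + (1/3)·9 = 3.
If Column plays Z, Row's expected payoff is (2/3)·1 + (1/3)·3 = 5/3.
Column minimizes Row's payoff; the smallest is 5/3, so the best response is Z.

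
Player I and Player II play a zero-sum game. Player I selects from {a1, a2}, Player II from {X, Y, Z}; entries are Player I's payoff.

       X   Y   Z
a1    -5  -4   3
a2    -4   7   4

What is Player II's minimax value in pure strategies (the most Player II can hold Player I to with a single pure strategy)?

Column maxima: X → -4, Y → 7, Z → 4.
The smallest of these is -4.

-4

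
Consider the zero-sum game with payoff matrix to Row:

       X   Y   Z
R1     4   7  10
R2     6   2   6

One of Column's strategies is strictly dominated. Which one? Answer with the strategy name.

Z

Y holds Row's payoff strictly below Z in every row: 7 < 10, 2 < 6.
So Z is strictly dominated for Column.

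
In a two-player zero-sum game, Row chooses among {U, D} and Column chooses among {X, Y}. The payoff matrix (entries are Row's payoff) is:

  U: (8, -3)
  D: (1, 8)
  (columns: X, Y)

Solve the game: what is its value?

Row minima: U → -3, D → 1; maximin = 1.
Column maxima: X → 8, Y → 8; minimax = 8.
1 ≠ 8, so there is no saddle point; optimal play is mixed.
Let Row play U with probability p. Expected payoff against X: 8p + 1(1−p) = 7p + 1; against Y: (-3)p + 8(1−p) = −11p + 8.
Setting these equal: 7p + 1 = −11p + 8 ⇒ 18p = 7 ⇒ p = 7/18, and the value is (7)·(7/18) + 1 = 67/18.
For Column: with q = P(X), equating U's and D's payoffs gives 11q − 3 = −7q + 8 ⇒ q = 11/18.

67/18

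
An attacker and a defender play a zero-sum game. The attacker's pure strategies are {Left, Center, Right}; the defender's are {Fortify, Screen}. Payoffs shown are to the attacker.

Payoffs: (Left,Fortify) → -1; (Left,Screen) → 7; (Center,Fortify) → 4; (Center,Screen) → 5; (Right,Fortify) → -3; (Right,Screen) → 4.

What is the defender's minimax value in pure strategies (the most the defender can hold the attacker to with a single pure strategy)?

4

Column maxima: Fortify → 4, Screen → 7.
The smallest of these is 4.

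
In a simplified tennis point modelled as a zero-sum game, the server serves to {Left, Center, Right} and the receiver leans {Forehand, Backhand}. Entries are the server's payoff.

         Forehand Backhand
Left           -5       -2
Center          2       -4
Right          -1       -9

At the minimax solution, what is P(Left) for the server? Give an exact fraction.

Row minima: Left → -5, Center → -4, Right → -9; maximin = -4.
Column maxima: Forehand → 2, Backhand → -2; minimax = -2.
-4 ≠ -2, so there is no saddle point; optimal play is mixed.
Right is strictly dominated by Center, so the server never plays it.
On the remaining 2×2 (Left, Center vs Forehand, Backhand):
Let the server play Left with probability p. Expected payoff against Forehand: (-5)p + 2(1−p) = −7p + 2; against Backhand: (-2)p + (-4)(1−p) = 2p − 4.
Setting these equal: −7p + 2 = 2p − 4 ⇒ −9p = -6 ⇒ p = 2/3, and the value is (-7)·(2/3) + 2 = -8/3.
For the receiver: with q = P(Forehand), equating Left's and Center's payoffs gives −3q − 2 = 6q − 4 ⇒ q = 2/9.

2/3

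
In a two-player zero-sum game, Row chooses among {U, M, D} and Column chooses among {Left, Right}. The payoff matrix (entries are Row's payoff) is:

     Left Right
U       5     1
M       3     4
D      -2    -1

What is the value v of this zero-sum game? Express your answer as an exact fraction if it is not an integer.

17/5

Row minima: U → 1, M → 3, D → -2; maximin = 3.
Column maxima: Left → 5, Right → 4; minimax = 4.
3 ≠ 4, so there is no saddle point; optimal play is mixed.
D is strictly dominated by U, so Row never plays it.
On the remaining 2×2 (U, M vs Left, Right):
Let Row play U with probability p. Expected payoff against Left: 5p + 3(1−p) = 2p + 3; against Right: 1p + 4(1−p) = −3p + 4.
Setting these equal: 2p + 3 = −3p + 4 ⇒ 5p = 1 ⇒ p = 1/5, and the value is (2)·(1/5) + 3 = 17/5.
For Column: with q = P(Left), equating U's and M's payoffs gives 4q + 1 = −q + 4 ⇒ q = 3/5.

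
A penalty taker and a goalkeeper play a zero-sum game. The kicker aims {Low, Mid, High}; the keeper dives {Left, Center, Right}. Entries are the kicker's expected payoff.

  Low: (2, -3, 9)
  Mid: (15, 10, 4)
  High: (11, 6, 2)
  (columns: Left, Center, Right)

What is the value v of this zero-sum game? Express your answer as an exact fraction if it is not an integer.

17/3

Row minima: Low → -3, Mid → 4, High → 2; maximin = 4.
Column maxima: Left → 15, Center → 10, Right → 9; minimax = 9.
4 ≠ 9, so there is no saddle point; optimal play is mixed.
High is strictly dominated by Mid, so the kicker never plays it.
Left is strictly dominated by Center (it gives the kicker strictly more in every row), so the keeper never plays it.
On the remaining 2×2 (Low, Mid vs Center, Right):
Let the kicker play Low with probability p. Expected payoff against Center: (-3)p + 10(1−p) = −13p + 10; against Right: 9p + 4(1−p) = 5p + 4.
Setting these equal: −13p + 10 = 5p + 4 ⇒ −18p = -6 ⇒ p = 1/3, and the value is (-13)·(1/3) + 10 = 17/3.
For the keeper: with q = P(Center), equating Low's and Mid's payoffs gives −12q + 9 = 6q + 4 ⇒ q = 5/18.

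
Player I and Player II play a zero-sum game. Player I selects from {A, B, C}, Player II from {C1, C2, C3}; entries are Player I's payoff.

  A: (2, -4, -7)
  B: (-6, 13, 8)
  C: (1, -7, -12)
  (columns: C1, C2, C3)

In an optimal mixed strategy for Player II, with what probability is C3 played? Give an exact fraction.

Row minima: A → -7, B → -6, C → -12; maximin = -6.
Column maxima: C1 → 2, C2 → 13, C3 → 8; minimax = 2.
-6 ≠ 2, so there is no saddle point; optimal play is mixed.
C is strictly dominated by A, so Player I never plays it.
C2 is strictly dominated by C3 (it gives Player I strictly more in every row), so Player II never plays it.
On the remaining 2×2 (A, B vs C1, C3):
Let Player I play A with probability p. Expected payoff against C1: 2p + (-6)(1−p) = 8p − 6; against C3: (-7)p + 8(1−p) = −15p + 8.
Setting these equal: 8p − 6 = −15p + 8 ⇒ 23p = 14 ⇒ p = 14/23, and the value is (8)·(14/23) − 6 = -26/23.
For Player II: with q = P(C1), equating A's and B's payoffs gives 9q − 7 = −14q + 8 ⇒ q = 15/23.

8/23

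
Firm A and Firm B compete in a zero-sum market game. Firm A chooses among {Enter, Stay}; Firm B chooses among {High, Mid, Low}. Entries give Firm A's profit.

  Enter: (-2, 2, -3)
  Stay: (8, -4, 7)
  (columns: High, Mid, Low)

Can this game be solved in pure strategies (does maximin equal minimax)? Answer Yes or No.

No

Row minima: Enter → -3, Stay → -4; maximin = -3.
Column maxima: High → 8, Mid → 2, Low → 7; minimax = 2.
-3 ≠ 2, so no pure-strategy equilibrium exists.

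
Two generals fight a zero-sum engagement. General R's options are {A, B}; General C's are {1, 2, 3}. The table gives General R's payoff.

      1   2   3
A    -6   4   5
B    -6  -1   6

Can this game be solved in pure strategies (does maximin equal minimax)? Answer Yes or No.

Row minima: A → -6, B → -6; maximin = -6.
Column maxima: 1 → -6, 2 → 4, 3 → 6; minimax = -6.
maximin = minimax = -6, so a saddle point exists.

Yes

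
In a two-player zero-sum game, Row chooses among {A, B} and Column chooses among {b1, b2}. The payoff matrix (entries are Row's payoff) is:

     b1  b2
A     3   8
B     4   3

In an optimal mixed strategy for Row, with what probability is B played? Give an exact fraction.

Row minima: A → 3, B → 3; maximin = 3.
Column maxima: b1 → 4, b2 → 8; minimax = 4.
3 ≠ 4, so there is no saddle point; optimal play is mixed.
Let Row play A with probability p. Expected payoff against b1: 3p + 4(1−p) = −p + 4; against b2: 8p + 3(1−p) = 5p + 3.
Setting these equal: −p + 4 = 5p + 3 ⇒ −6p = -1 ⇒ p = 1/6, and the value is (-1)·(1/6) + 4 = 23/6.
For Column: with q = P(b1), equating A's and B's payoffs gives −5q + 8 = q + 3 ⇒ q = 5/6.

5/6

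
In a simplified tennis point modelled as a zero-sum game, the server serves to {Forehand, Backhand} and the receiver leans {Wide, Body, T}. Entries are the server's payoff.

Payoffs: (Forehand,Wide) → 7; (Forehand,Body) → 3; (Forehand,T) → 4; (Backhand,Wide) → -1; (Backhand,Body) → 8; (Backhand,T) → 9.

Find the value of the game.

Row minima: Forehand → 3, Backhand → -1; maximin = 3.
Column maxima: Wide → 7, Body → 8, T → 9; minimax = 7.
3 ≠ 7, so there is no saddle point; optimal play is mixed.
T is strictly dominated by Body (it gives the server strictly more in every row), so the receiver never plays it.
On the remaining 2×2 (Forehand, Backhand vs Wide, Body):
Let the server play Forehand with probability p. Expected payoff against Wide: 7p + (-1)(1−p) = 8p − 1; against Body: 3p + 8(1−p) = −5p + 8.
Setting these equal: 8p − 1 = −5p + 8 ⇒ 13p = 9 ⇒ p = 9/13, and the value is (8)·(9/13) − 1 = 59/13.
For the receiver: with q = P(Wide), equating Forehand's and Backhand's payoffs gives 4q + 3 = −9q + 8 ⇒ q = 5/13.

59/13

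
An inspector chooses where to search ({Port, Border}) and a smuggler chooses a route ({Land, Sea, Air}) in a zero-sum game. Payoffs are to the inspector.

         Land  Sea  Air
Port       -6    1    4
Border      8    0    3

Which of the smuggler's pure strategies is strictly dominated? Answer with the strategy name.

Sea holds the inspector's payoff strictly below Air in every row: 1 < 4, 0 < 3.
So Air is strictly dominated for the smuggler.

Air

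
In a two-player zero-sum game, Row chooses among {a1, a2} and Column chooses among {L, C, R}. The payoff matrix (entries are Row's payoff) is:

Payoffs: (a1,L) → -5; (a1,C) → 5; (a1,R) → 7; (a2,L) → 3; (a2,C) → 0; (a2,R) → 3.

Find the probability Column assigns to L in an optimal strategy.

Row minima: a1 → -5, a2 → 0; maximin = 0.
Column maxima: L → 3, C → 5, R → 7; minimax = 3.
0 ≠ 3, so there is no saddle point; optimal play is mixed.
R is strictly dominated by C (it gives Row strictly more in every row), so Column never plays it.
On the remaining 2×2 (a1, a2 vs L, C):
Let Row play a1 with probability p. Expected payoff against L: (-5)p + 3(1−p) = −8p + 3; against C: 5p + 0(1−p) = 5p.
Setting these equal: −8p + 3 = 5p ⇒ −13p = -3 ⇒ p = 3/13, and the value is (-8)·(3/13) + 3 = 15/13.
For Column: with q = P(L), equating a1's and a2's payoffs gives −10q + 5 = 3q ⇒ q = 5/13.

5/13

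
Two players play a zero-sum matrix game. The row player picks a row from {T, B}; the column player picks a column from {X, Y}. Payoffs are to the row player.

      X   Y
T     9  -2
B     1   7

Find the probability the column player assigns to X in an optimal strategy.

9/17

Row minima: T → -2, B → 1; maximin = 1.
Column maxima: X → 9, Y → 7; minimax = 7.
1 ≠ 7, so there is no saddle point; optimal play is mixed.
Let the row player play T with probability p. Expected payoff against X: 9p + 1(1−p) = 8p + 1; against Y: (-2)p + 7(1−p) = −9p + 7.
Setting these equal: 8p + 1 = −9p + 7 ⇒ 17p = 6 ⇒ p = 6/17, and the value is (8)·(6/17) + 1 = 65/17.
For the column player: with q = P(X), equating T's and B's payoffs gives 11q − 2 = −6q + 7 ⇒ q = 9/17.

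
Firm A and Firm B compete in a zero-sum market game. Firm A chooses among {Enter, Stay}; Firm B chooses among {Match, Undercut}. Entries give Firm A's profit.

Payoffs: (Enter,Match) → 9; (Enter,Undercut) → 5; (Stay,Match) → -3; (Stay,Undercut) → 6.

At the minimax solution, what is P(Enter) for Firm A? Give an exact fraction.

9/13

Row minima: Enter → 5, Stay → -3; maximin = 5.
Column maxima: Match → 9, Undercut → 6; minimax = 6.
5 ≠ 6, so there is no saddle point; optimal play is mixed.
Let Firm A play Enter with probability p. Expected payoff against Match: 9p + (-3)(1−p) = 12p − 3; against Undercut: 5p + 6(1−p) = −p + 6.
Setting these equal: 12p − 3 = −p + 6 ⇒ 13p = 9 ⇒ p = 9/13, and the value is (12)·(9/13) − 3 = 69/13.
For Firm B: with q = P(Match), equating Enter's and Stay's payoffs gives 4q + 5 = −9q + 6 ⇒ q = 1/13.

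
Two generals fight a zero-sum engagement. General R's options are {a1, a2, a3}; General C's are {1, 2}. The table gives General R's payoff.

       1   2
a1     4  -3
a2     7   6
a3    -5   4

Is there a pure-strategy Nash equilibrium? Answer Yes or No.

Row minima: a1 → -3, a2 → 6, a3 → -5; maximin = 6.
Column maxima: 1 → 7, 2 → 6; minimax = 6.
maximin = minimax = 6, so a saddle point exists.

Yes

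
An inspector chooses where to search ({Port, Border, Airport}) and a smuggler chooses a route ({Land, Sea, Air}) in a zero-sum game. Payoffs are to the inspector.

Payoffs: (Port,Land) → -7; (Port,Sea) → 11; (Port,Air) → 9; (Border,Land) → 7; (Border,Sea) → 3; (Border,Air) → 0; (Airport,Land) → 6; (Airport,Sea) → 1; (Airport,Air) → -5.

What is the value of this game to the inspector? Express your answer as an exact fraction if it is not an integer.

63/23

Row minima: Port → -7, Border → 0, Airport → -5; maximin = 0.
Column maxima: Land → 7, Sea → 11, Air → 9; minimax = 7.
0 ≠ 7, so there is no saddle point; optimal play is mixed.
Airport is strictly dominated by Border, so the inspector never plays it.
Sea is strictly dominated by Air (it gives the inspector strictly more in every row), so the smuggler never plays it.
On the remaining 2×2 (Port, Border vs Land, Air):
Let the inspector play Port with probability p. Expected payoff against Land: (-7)p + 7(1−p) = −14p + 7; against Air: 9p + 0(1−p) = 9p.
Setting these equal: −14p + 7 = 9p ⇒ −23p = -7 ⇒ p = 7/23, and the value is (-14)·(7/23) + 7 = 63/23.
For the smuggler: with q = P(Land), equating Port's and Border's payoffs gives −16q + 9 = 7q ⇒ q = 9/23.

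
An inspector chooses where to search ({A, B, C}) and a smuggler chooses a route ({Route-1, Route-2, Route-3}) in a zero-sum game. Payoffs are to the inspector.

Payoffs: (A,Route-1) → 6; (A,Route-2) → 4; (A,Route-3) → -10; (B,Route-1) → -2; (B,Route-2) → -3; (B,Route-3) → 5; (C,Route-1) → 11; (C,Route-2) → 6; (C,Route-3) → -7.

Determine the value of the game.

3/7

Row minima: A → -10, B → -3, C → -7; maximin = -3.
Column maxima: Route-1 → 11, Route-2 → 6, Route-3 → 5; minimax = 5.
-3 ≠ 5, so there is no saddle point; optimal play is mixed.
A is strictly dominated by C, so the inspector never plays it.
Route-1 is strictly dominated by Route-2 (it gives the inspector strictly more in every row), so the smuggler never plays it.
On the remaining 2×2 (B, C vs Route-2, Route-3):
Let the inspector play B with probability p. Expected payoff against Route-2: (-3)p + 6(1−p) = −9p + 6; against Route-3: 5p + (-7)(1−p) = 12p − 7.
Setting these equal: −9p + 6 = 12p − 7 ⇒ −21p = -13 ⇒ p = 13/21, and the value is (-9)·(13/21) + 6 = 3/7.
For the smuggler: with q = P(Route-2), equating B's and C's payoffs gives −8q + 5 = 13q − 7 ⇒ q = 4/7.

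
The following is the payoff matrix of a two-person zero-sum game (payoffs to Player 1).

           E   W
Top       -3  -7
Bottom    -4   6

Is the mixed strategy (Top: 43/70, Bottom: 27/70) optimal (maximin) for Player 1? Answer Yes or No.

Against E this mix gives (43/70)·(-3) + (27/70)·(-4) = -237/70.
Against W this mix gives (43/70)·(-7) + (27/70)·6 = -139/70.
Player 2 will play E, holding Player 1 to -237/70. Shifting weight toward the row that does better against E would raise this floor (the equalizing mix achieves -23/7 against both E and W), so the proposed strategy is not optimal.

No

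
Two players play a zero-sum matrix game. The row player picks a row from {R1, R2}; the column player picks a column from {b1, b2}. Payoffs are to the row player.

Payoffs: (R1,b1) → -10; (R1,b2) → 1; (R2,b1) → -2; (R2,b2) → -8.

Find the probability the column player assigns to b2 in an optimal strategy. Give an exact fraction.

8/17

Row minima: R1 → -10, R2 → -8; maximin = -8.
Column maxima: b1 → -2, b2 → 1; minimax = -2.
-8 ≠ -2, so there is no saddle point; optimal play is mixed.
Let the row player play R1 with probability p. Expected payoff against b1: (-10)p + (-2)(1−p) = −8p − 2; against b2: 1p + (-8)(1−p) = 9p − 8.
Setting these equal: −8p − 2 = 9p − 8 ⇒ −17p = -6 ⇒ p = 6/17, and the value is (-8)·(6/17) − 2 = -82/17.
For the column player: with q = P(b1), equating R1's and R2's payoffs gives −11q + 1 = 6q − 8 ⇒ q = 9/17.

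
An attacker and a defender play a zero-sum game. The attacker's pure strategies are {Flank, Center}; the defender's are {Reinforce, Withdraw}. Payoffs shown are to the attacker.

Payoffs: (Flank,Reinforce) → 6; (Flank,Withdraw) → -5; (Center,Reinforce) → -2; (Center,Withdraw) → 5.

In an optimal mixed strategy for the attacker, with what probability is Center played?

11/18

Row minima: Flank → -5, Center → -2; maximin = -2.
Column maxima: Reinforce → 6, Withdraw → 5; minimax = 5.
-2 ≠ 5, so there is no saddle point; optimal play is mixed.
Let the attacker play Flank with probability p. Expected payoff against Reinforce: 6p + (-2)(1−p) = 8p − 2; against Withdraw: (-5)p + 5(1−p) = −10p + 5.
Setting these equal: 8p − 2 = −10p + 5 ⇒ 18p = 7 ⇒ p = 7/18, and the value is (8)·(7/18) − 2 = 10/9.
For the defender: with q = P(Reinforce), equating Flank's and Center's payoffs gives 11q − 5 = −7q + 5 ⇒ q = 5/9.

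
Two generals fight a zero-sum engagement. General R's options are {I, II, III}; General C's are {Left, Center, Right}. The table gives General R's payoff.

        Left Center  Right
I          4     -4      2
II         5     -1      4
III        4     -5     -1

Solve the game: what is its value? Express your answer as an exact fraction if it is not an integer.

-1

Row minima: I → -4, II → -1, III → -5; maximin = -1.
Column maxima: Left → 5, Center → -1, Right → 4; minimax = -1.
Since maximin = minimax = -1, there is a saddle point and the value is -1.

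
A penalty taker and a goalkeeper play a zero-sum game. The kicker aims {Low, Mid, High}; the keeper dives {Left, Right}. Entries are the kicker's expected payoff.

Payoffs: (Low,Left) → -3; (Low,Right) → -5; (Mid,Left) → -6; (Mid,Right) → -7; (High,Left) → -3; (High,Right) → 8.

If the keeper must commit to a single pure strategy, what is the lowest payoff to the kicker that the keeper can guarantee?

Column maxima: Left → -3, Right → 8.
The smallest of these is -3.

-3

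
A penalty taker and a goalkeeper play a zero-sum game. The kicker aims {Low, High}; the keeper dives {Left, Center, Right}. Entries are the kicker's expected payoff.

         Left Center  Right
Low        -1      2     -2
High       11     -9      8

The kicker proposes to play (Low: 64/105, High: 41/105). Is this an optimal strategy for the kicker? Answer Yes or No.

Against Left this mix gives (64/105)·(-1) + (41/105)·11 = 129/35.
Against Center this mix gives (64/105)·2 + (41/105)·(-9) = -241/105.
Against Right this mix gives (64/105)·(-2) + (41/105)·8 = 40/21.
The keeper will play Center, holding the kicker to -241/105. Shifting weight toward the row that does better against Center would raise this floor (the equalizing mix achieves -2/21 against both Center and Right), so the proposed strategy is not optimal.

No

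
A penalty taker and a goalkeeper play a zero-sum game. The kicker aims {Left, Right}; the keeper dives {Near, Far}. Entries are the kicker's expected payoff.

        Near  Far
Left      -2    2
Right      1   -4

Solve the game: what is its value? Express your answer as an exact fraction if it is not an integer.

-2/3

Row minima: Left → -2, Right → -4; maximin = -2.
Column maxima: Near → 1, Far → 2; minimax = 1.
-2 ≠ 1, so there is no saddle point; optimal play is mixed.
Let the kicker play Left with probability p. Expected payoff against Near: (-2)p + 1(1−p) = −3p + 1; against Far: 2p + (-4)(1−p) = 6p − 4.
Setting these equal: −3p + 1 = 6p − 4 ⇒ −9p = -5 ⇒ p = 5/9, and the value is (-3)·(5/9) + 1 = -2/3.
For the keeper: with q = P(Near), equating Left's and Right's payoffs gives −4q + 2 = 5q − 4 ⇒ q = 2/3.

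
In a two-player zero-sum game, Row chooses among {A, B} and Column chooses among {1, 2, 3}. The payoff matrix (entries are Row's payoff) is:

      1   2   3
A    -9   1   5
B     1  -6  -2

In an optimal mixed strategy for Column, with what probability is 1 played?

7/17

Row minima: A → -9, B → -6; maximin = -6.
Column maxima: 1 → 1, 2 → 1, 3 → 5; minimax = 1.
-6 ≠ 1, so there is no saddle point; optimal play is mixed.
3 is strictly dominated by 2 (it gives Row strictly more in every row), so Column never plays it.
On the remaining 2×2 (A, B vs 1, 2):
Let Row play A with probability p. Expected payoff against 1: (-9)p + 1(1−p) = −10p + 1; against 2: 1p + (-6)(1−p) = 7p − 6.
Setting these equal: −10p + 1 = 7p − 6 ⇒ −17p = -7 ⇒ p = 7/17, and the value is (-10)·(7/17) + 1 = -53/17.
For Column: with q = P(1), equating A's and B's payoffs gives −10q + 1 = 7q − 6 ⇒ q = 7/17.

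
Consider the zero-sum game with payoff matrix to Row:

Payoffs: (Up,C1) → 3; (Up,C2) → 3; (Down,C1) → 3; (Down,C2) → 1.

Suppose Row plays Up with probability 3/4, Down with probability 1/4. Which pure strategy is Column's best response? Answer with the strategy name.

C2

If Column plays C1, Row's expected payoff is (3/4)·3 + (1/4)·3 = 3.
If Column plays C2, Row's expected payoff is (3/4)·3 + (1/4)·1 = 5/2.
Column minimizes Row's payoff; the smallest is 5/2, so the best response is C2.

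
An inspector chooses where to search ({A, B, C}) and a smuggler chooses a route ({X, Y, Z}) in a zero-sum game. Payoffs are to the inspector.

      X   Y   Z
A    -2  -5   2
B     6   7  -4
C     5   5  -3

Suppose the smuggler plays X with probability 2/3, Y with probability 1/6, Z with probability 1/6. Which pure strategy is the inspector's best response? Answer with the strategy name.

B

Expected payoff of A: (2/3)·(-2) + (1/6)·(-5) + (1/6)·2 = -11/6.
Expected payoff of B: (2/3)·6 + (1/6)·7 + (1/6)·(-4) = 9/2.
Expected payoff of C: (2/3)·5 + (1/6)·5 + (1/6)·(-3) = 11/3.
The largest is 9/2, so the inspector's best response is B.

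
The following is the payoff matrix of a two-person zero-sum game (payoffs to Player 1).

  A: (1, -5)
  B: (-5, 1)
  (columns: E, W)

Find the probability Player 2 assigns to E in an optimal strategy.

Row minima: A → -5, B → -5; maximin = -5.
Column maxima: E → 1, W → 1; minimax = 1.
-5 ≠ 1, so there is no saddle point; optimal play is mixed.
Let Player 1 play A with probability p. Expected payoff against E: 1p + (-5)(1−p) = 6p − 5; against W: (-5)p + 1(1−p) = −6p + 1.
Setting these equal: 6p − 5 = −6p + 1 ⇒ 12p = 6 ⇒ p = 1/2, and the value is (6)·(1/2) − 5 = -2.
For Player 2: with q = P(E), equating A's and B's payoffs gives 6q − 5 = −6q + 1 ⇒ q = 1/2.

1/2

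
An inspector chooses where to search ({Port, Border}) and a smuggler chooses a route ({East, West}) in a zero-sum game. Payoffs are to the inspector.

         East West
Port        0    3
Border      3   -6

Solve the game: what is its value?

3/4

Row minima: Port → 0, Border → -6; maximin = 0.
Column maxima: East → 3, West → 3; minimax = 3.
0 ≠ 3, so there is no saddle point; optimal play is mixed.
Let the inspector play Port with probability p. Expected payoff against East: 0p + 3(1−p) = −3p + 3; against West: 3p + (-6)(1−p) = 9p − 6.
Setting these equal: −3p + 3 = 9p − 6 ⇒ −12p = -9 ⇒ p = 3/4, and the value is (-3)·(3/4) + 3 = 3/4.
For the smuggler: with q = P(East), equating Port's and Border's payoffs gives −3q + 3 = 9q − 6 ⇒ q = 3/4.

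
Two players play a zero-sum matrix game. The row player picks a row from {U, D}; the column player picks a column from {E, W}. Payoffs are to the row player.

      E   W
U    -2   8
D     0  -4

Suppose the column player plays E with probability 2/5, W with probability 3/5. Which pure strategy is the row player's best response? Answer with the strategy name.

U

Expected payoff of U: (2/5)·(-2) + (3/5)·8 = 4.
Expected payoff of D: (2/5)·0 + (3/5)·(-4) = -12/5.
The largest is 4, so the row player's best response is U.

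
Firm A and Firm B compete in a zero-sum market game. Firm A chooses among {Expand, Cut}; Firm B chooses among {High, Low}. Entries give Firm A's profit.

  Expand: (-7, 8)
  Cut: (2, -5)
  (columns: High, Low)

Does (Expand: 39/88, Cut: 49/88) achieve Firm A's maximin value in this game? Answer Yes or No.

Against High this mix gives (39/88)·(-7) + (49/88)·2 = -175/88.
Against Low this mix gives (39/88)·8 + (49/88)·(-5) = 67/88.
Firm B will play High, holding Firm A to -175/88. Shifting weight toward the row that does better against High would raise this floor (the equalizing mix achieves -19/22 against both High and Low), so the proposed strategy is not optimal.

No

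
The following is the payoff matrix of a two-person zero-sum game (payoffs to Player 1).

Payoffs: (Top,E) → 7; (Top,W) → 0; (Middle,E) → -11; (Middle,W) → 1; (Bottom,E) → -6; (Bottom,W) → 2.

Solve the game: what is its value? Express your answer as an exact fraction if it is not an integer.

14/15

Row minima: Top → 0, Middle → -11, Bottom → -6; maximin = 0.
Column maxima: E → 7, W → 2; minimax = 2.
0 ≠ 2, so there is no saddle point; optimal play is mixed.
Middle is strictly dominated by Bottom, so Player 1 never plays it.
On the remaining 2×2 (Top, Bottom vs E, W):
Let Player 1 play Top with probability p. Expected payoff against E: 7p + (-6)(1−p) = 13p − 6; against W: 0p + 2(1−p) = −2p + 2.
Setting these equal: 13p − 6 = −2p + 2 ⇒ 15p = 8 ⇒ p = 8/15, and the value is (13)·(8/15) − 6 = 14/15.
For Player 2: with q = P(E), equating Top's and Bottom's payoffs gives 7q = −8q + 2 ⇒ q = 2/15.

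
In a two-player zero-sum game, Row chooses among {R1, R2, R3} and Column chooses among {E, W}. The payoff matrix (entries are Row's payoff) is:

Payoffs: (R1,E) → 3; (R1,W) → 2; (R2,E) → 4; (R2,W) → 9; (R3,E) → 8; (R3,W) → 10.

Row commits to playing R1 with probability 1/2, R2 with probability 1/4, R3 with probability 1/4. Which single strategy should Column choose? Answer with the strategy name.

E

If Column plays E, Row's expected payoff is (1/2)·3 + (1/4)·4 + (1/4)·8 = 9/2.
If Column plays W, Row's expected payoff is (1/2)·2 + (1/4)·9 + (1/4)·10 = 23/4.
Column minimizes Row's payoff; the smallest is 9/2, so the best response is E.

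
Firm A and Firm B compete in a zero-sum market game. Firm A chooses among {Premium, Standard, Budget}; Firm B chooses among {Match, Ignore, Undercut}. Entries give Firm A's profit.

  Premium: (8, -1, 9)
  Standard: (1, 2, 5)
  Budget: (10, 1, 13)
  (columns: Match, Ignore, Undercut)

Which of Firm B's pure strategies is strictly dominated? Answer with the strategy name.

Undercut

Match holds Firm A's payoff strictly below Undercut in every row: 8 < 9, 1 < 5, 10 < 13.
So Undercut is strictly dominated for Firm B.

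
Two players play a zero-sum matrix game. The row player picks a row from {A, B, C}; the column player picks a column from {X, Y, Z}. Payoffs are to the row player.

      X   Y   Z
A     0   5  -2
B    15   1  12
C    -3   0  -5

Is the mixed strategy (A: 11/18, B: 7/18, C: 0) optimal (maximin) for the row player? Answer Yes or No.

Yes

Against X this mix gives (11/18)·0 + (7/18)·15 = 35/6.
Against Y this mix gives (11/18)·5 + (7/18)·1 = 31/9.
Against Z this mix gives (11/18)·(-2) + (7/18)·12 = 31/9.
All of the column player's active replies (Y, Z) yield 31/9, and no column does worse for the row player. The mix makes the column player indifferent and guarantees 31/9, so it is optimal.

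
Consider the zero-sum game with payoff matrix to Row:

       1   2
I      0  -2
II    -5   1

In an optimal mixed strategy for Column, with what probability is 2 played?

5/8

Row minima: I → -2, II → -5; maximin = -2.
Column maxima: 1 → 0, 2 → 1; minimax = 0.
-2 ≠ 0, so there is no saddle point; optimal play is mixed.
Let Row play I with probability p. Expected payoff against 1: 0p + (-5)(1−p) = 5p − 5; against 2: (-2)p + 1(1−p) = −3p + 1.
Setting these equal: 5p − 5 = −3p + 1 ⇒ 8p = 6 ⇒ p = 3/4, and the value is (5)·(3/4) − 5 = -5/4.
For Column: with q = P(1), equating I's and II's payoffs gives 2q − 2 = −6q + 1 ⇒ q = 3/8.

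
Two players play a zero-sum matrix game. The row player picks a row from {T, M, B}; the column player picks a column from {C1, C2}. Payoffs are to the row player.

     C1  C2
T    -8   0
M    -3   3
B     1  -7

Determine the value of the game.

Row minima: T → -8, M → -3, B → -7; maximin = -3.
Column maxima: C1 → 1, C2 → 3; minimax = 1.
-3 ≠ 1, so there is no saddle point; optimal play is mixed.
T is strictly dominated by M, so the row player never plays it.
On the remaining 2×2 (M, B vs C1, C2):
Let the row player play M with probability p. Expected payoff against C1: (-3)p + 1(1−p) = −4p + 1; against C2: 3p + (-7)(1−p) = 10p − 7.
Setting these equal: −4p + 1 = 10p − 7 ⇒ −14p = -8 ⇒ p = 4/7, and the value is (-4)·(4/7) + 1 = -9/7.
For the column player: with q = P(C1), equating M's and B's payoffs gives −6q + 3 = 8q − 7 ⇒ q = 5/7.

-9/7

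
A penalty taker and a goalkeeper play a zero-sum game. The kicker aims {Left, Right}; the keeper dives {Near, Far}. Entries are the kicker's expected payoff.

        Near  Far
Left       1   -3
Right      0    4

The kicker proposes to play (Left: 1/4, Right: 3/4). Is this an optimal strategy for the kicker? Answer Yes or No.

Against Near this mix gives (1/4)·1 + (3/4)·0 = 1/4.
Against Far this mix gives (1/4)·(-3) + (3/4)·4 = 9/4.
The keeper will play Near, holding the kicker to 1/4. Shifting weight toward the row that does better against Near would raise this floor (the equalizing mix achieves 1/2 against both Near and Far), so the proposed strategy is not optimal.

No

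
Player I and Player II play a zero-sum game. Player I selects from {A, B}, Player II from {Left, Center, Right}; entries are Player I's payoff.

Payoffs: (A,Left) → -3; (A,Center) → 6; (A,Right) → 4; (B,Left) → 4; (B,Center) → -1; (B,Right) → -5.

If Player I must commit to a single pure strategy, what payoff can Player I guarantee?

Row minima: A → -3, B → -5.
The best of these is -3.

-3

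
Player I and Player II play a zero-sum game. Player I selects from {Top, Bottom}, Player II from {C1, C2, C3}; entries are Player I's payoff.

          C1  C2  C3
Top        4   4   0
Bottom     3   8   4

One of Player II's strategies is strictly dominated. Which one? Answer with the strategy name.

C2

C3 holds Player I's payoff strictly below C2 in every row: 0 < 4, 4 < 8.
So C2 is strictly dominated for Player II.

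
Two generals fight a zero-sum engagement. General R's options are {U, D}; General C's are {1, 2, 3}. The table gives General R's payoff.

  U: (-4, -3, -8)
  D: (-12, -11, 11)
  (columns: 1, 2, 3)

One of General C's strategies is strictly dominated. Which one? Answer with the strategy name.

2

1 holds General R's payoff strictly below 2 in every row: -4 < -3, -12 < -11.
So 2 is strictly dominated for General C.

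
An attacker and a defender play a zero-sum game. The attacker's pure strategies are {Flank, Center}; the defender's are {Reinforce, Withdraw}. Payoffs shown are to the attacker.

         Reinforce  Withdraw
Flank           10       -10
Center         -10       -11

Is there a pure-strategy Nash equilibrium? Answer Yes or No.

Row minima: Flank → -10, Center → -11; maximin = -10.
Column maxima: Reinforce → 10, Withdraw → -10; minimax = -10.
maximin = minimax = -10, so a saddle point exists.

Yes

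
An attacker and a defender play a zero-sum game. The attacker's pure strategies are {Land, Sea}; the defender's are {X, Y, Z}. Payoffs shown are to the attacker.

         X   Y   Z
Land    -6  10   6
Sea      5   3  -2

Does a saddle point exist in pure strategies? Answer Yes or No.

Row minima: Land → -6, Sea → -2; maximin = -2.
Column maxima: X → 5, Y → 10, Z → 6; minimax = 5.
-2 ≠ 5, so no pure-strategy equilibrium exists.

No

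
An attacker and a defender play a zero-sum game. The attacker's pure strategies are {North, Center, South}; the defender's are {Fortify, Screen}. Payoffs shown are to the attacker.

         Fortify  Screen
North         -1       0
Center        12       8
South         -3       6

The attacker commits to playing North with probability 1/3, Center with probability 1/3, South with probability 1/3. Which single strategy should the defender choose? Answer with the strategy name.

Fortify

If the defender plays Fortify, the attacker's expected payoff is (1/3)·(-1) + (1/3)·12 + (1/3)·(-3) = 8/3.
If the defender plays Screen, the attacker's expected payoff is (1/3)·0 + (1/3)·8 + (1/3)·6 = 14/3.
The defender minimizes the attacker's payoff; the smallest is 8/3, so the best response is Fortify.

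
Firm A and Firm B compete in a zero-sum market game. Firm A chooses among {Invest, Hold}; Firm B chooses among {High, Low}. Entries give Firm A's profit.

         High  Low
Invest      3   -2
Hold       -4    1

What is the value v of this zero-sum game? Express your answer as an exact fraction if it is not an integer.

Row minima: Invest → -2, Hold → -4; maximin = -2.
Column maxima: High → 3, Low → 1; minimax = 1.
-2 ≠ 1, so there is no saddle point; optimal play is mixed.
Let Firm A play Invest with probability p. Expected payoff against High: 3p + (-4)(1−p) = 7p − 4; against Low: (-2)p + 1(1−p) = −3p + 1.
Setting these equal: 7p − 4 = −3p + 1 ⇒ 10p = 5 ⇒ p = 1/2, and the value is (7)·(1/2) − 4 = -1/2.
For Firm B: with q = P(High), equating Invest's and Hold's payoffs gives 5q − 2 = −5q + 1 ⇒ q = 3/10.

-1/2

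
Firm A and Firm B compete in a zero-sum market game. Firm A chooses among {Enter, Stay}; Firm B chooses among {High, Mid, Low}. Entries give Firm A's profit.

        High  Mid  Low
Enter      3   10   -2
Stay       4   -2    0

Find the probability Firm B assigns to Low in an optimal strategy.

Row minima: Enter → -2, Stay → -2; maximin = -2.
Column maxima: High → 4, Mid → 10, Low → 0; minimax = 0.
-2 ≠ 0, so there is no saddle point; optimal play is mixed.
High is strictly dominated by Low (it gives Firm A strictly more in every row), so Firm B never plays it.
On the remaining 2×2 (Enter, Stay vs Mid, Low):
Let Firm A play Enter with probability p. Expected payoff against Mid: 10p + (-2)(1−p) = 12p − 2; against Low: (-2)p + 0(1−p) = −2p.
Setting these equal: 12p − 2 = −2p ⇒ 14p = 2 ⇒ p = 1/7, and the value is (12)·(1/7) − 2 = -2/7.
For Firm B: with q = P(Mid), equating Enter's and Stay's payoffs gives 12q − 2 = −2q ⇒ q = 1/7.

6/7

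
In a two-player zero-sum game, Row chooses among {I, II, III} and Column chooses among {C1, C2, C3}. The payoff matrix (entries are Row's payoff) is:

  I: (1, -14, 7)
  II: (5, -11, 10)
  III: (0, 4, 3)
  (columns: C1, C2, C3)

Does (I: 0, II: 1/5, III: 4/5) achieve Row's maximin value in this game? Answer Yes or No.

Against C1 this mix gives (1/5)·5 + (4/5)·0 = 1.
Against C2 this mix gives (1/5)·(-11) + (4/5)·4 = 1.
Against C3 this mix gives (1/5)·10 + (4/5)·3 = 22/5.
All of Column's active replies (C1, C2) yield 1, and no column does worse for Row. The mix makes Column indifferent and guarantees 1, so it is optimal.

Yes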